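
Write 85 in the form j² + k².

We need to find integers j, k > 0 such that j² + k² = 85.
Trying j = 2: k² = 85 - 2² = 85 - 4 = 81
k = 9
Check: 2² + 9² = 4 + 81 = 85 ✓

85 = 2² + 9²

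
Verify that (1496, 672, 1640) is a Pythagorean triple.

Compute a² + b² = 1496² + 672² = 2238016 + 451584 = 2689600
Compute c² = 1640² = 2689600
Since 2689600 = 2689600, confirmed.

Yes, it is a Pythagorean triple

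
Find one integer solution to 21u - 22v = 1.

Step 1: Check solvability.
gcd(21, 22) = 1
Since 1 divides 1, solutions exist.

Step 2: Apply extended Euclidean algorithm to find gcd.
We find integers such that 21*x0 + 22*y0 = 1

Step 3: Scale the particular solution.
Multiply by 1/1 = 1:
u = -1, v = -1

Step 4: Verify.
21*(-1) - 22*(-1) = 1 = 1 ✓

u = -1, v = -1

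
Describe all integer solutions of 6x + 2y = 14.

Step 1: Compute gcd(6, 2) = 2.
Since 2 divides 14, solutions exist.

Step 2: Find a particular solution using extended Euclidean algorithm.
We get x₀ = 0, y₀ = 7.
Check: 6*0 + 2*7 = 14 = 14 ✓

Step 3: Write the general solution.
x = 0 + (2/2)t = 0 + 1t
y = 7 - (6/2)t = 7 - 3t
for any integer t.

x = 0 + 1t, y = 7 - 3t for integer t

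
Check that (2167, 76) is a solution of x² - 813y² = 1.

Compute x² = 2167² = 4695889
Compute 813y² = 813·76² = 813·5776 = 4695888
x² - 813y² = 4695889 - 4695888 = 1
Since this equals 1, (2167, 76) is a solution.

Yes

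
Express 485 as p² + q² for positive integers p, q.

We need to find integers p, q > 0 such that p² + q² = 485.
Trying p = 1: q² = 485 - 1² = 485 - 1 = 484
q = 22
Check: 1² + 22² = 1 + 484 = 485 ✓

485 = 1² + 22²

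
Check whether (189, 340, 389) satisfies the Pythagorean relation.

Compute a² + b²:
189² + 340² = 35721 + 115600 = 151321
Compute c²:
389² = 151321
Since 151321 = 151321, it is a Pythagorean triple.

Yes, it is a Pythagorean triple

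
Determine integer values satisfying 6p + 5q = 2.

Step 1: Check solvability.
gcd(6, 5) = 1
Since 1 divides 2, solutions exist.

Step 2: Apply extended Euclidean algorithm to find gcd.
We find integers such that 6*x0 + 5*y0 = 1

Step 3: Scale the particular solution.
Multiply by 2/1 = 2:
p = 2, q = -2

Step 4: Verify.
6*(2) + 5*(-2) = 2 = 2 ✓

p = 2, q = -2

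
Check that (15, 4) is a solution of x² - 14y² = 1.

Compute x² = 15² = 225
Compute 14y² = 14·4² = 14·16 = 224
x² - 14y² = 225 - 224 = 1
Since this equals 1, (15, 4) is a solution.

Yes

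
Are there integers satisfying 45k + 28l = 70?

Step 1: Compute gcd(45, 28).
gcd(45, 28) = 1

Step 2: Check divisibility.
Does 1 divide 70? 70 = 1 x 70, so yes.

By the theorem on linear Diophantine equations, 45k + 28l = 70 has integer solutions if and only if gcd(45, 28) divides 70. Since 1 | 70, solutions exist.

Yes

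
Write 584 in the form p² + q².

We need to find integers p, q > 0 such that p² + q² = 584.
Trying p = 10: q² = 584 - 10² = 584 - 100 = 484
q = 22
Check: 10² + 22² = 100 + 484 = 584 ✓

584 = 10² + 22²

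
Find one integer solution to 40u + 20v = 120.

Step 1: Check solvability.
gcd(40, 20) = 20
Since 20 divides 120, solutions exist.

Step 2: Apply extended Euclidean algorithm to find gcd.
We find integers such that 40*x0 + 20*y0 = 20

Step 3: Scale the particular solution.
Multiply by 120/20 = 6:
u = 0, v = 6

Step 4: Verify.
40*(0) + 20*(6) = 120 = 120 ✓

u = 0, v = 6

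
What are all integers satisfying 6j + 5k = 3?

Step 1: Compute gcd(6, 5) = 1.
Since 1 divides 3, solutions exist.

Step 2: Find a particular solution using extended Euclidean algorithm.
We get j₀ = 3, k₀ = -3.
Check: 6*3 + 5*-3 = 3 = 3 ✓

Step 3: Write the general solution.
j = 3 + (5/1)t = 3 + 5t
k = -3 - (6/1)t = -3 - 6t
for any integer t.

j = 3 + 5t, k = -3 - 6t for integer t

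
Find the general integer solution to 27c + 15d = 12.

Step 1: Compute gcd(27, 15) = 3.
Since 3 divides 12, solutions exist.

Step 2: Find a particular solution using extended Euclidean algorithm.
We get c₀ = -4, d₀ = 8.
Check: 27*-4 + 15*8 = 12 = 12 ✓

Step 3: Write the general solution.
c = -4 + (15/3)t = -4 + 5t
d = 8 - (27/3)t = 8 - 9t
for any integer t.

c = -4 + 5t, d = 8 - 9t for integer t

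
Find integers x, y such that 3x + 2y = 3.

Step 1: Check solvability.
gcd(3, 2) = 1
Since 1 divides 3, solutions exist.

Step 2: Apply extended Euclidean algorithm to find gcd.
We find integers such that 3*x0 + 2*y0 = 1

Step 3: Scale the particular solution.
Multiply by 3/1 = 3:
x = 3, y = -3

Step 4: Verify.
3*(3) + 2*(-3) = 3 = 3 ✓

x = 3, y = -3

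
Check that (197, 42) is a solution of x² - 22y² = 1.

Compute x² = 197² = 38809
Compute 22y² = 22·42² = 22·1764 = 38808
x² - 22y² = 38809 - 38808 = 1
Since this equals 1, (197, 42) is a solution.

Yes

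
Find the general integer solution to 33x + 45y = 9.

Step 1: Compute gcd(33, 45) = 3.
Since 3 divides 9, solutions exist.

Step 2: Find a particular solution using extended Euclidean algorithm.
We get x₀ = -12, y₀ = 9.
Check: 33*-12 + 45*9 = 9 = 9 ✓

Step 3: Write the general solution.
x = -12 + (45/3)t = -12 + 15t
y = 9 - (33/3)t = 9 - 11t
for any integer t.

x = -12 + 15t, y = 9 - 11t for integer t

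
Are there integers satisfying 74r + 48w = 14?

Step 1: Compute gcd(74, 48).
gcd(74, 48) = 2

Step 2: Check divisibility.
Does 2 divide 14? 14 = 2 x 7, so yes.

By the theorem on linear Diophantine equations, 74r + 48w = 14 has integer solutions if and only if gcd(74, 48) divides 14. Since 2 | 14, solutions exist.

Yes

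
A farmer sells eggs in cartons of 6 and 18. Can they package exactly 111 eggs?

We need non-negative a, b with 6a + 18b = 111.
gcd(6, 18) = 6, and 6 does not divide 111.
No integer solutions exist.

No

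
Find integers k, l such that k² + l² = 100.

We need to find integers k, l > 0 such that k² + l² = 100.
Trying k = 6: l² = 100 - 6² = 100 - 36 = 64
l = 8
Check: 6² + 8² = 36 + 64 = 100 ✓

100 = 6² + 8²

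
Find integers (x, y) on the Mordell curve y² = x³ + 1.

Try small integer x values and check whether x³ + 1 is a perfect square.
x = 2: x³ + 1 = 2³ + 1 = 8 + 1 = 9
Is 9 a perfect square? 3² = 9 ✓
So (x, y) = (2, 3) is a solution.

x = 2, y = 3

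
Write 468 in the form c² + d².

We need to find integers c, d > 0 such that c² + d² = 468.
Trying c = 12: d² = 468 - 12² = 468 - 144 = 324
d = 18
Check: 12² + 18² = 144 + 324 = 468 ✓

468 = 12² + 18²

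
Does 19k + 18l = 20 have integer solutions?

Step 1: Compute gcd(19, 18).
gcd(19, 18) = 1

Step 2: Check divisibility.
Does 1 divide 20? 20 = 1 x 20, so yes.

By the theorem on linear Diophantine equations, 19k + 18l = 20 has integer solutions if and only if gcd(19, 18) divides 20. Since 1 | 20, solutions exist.

Yes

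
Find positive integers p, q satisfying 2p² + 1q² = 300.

Try small values of p and check whether (300 - 2p²)/1 is a perfect square.
p = 10: 2·10² = 200, so 1q² = 300 - 200 = 100, giving q² = 100, q = 10.
Check: 2·10² + 1·10² = 200 + 100 = 300 ✓

p = 10, q = 10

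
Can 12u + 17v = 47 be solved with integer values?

Step 1: Compute gcd(12, 17).
gcd(12, 17) = 1

Step 2: Check divisibility.
Does 1 divide 47? 47 = 1 x 47, so yes.

By the theorem on linear Diophantine equations, 12u + 17v = 47 has integer solutions if and only if gcd(12, 17) divides 47. Since 1 | 47, solutions exist.

Yes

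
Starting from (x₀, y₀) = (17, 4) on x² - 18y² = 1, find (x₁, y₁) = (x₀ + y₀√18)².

Solutions to x² - Dy² = 1 are generated by powers of (x₀ + y₀√D).
The next solution satisfies x₁ + y₁√18 = (x₀ + y₀√18)², giving:
x₁ = x₀² + 18y₀² = 17² + 18·4² = 289 + 288 = 577
y₁ = 2x₀y₀ = 2·17·4 = 136

Verify: 577² - 18·136² = 332929 - 332928 = 1 ✓

x = 577, y = 136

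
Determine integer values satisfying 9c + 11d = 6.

Step 1: Check solvability.
gcd(9, 11) = 1
Since 1 divides 6, solutions exist.

Step 2: Apply extended Euclidean algorithm to find gcd.
We find integers such that 9*x0 + 11*y0 = 1

Step 3: Scale the particular solution.
Multiply by 6/1 = 6:
c = 30, d = -24

Step 4: Verify.
9*(30) + 11*(-24) = 6 = 6 ✓

c = 30, d = -24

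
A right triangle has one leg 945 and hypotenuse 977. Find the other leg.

b² = c² - a² = 954529 - 893025 = 61504
b = 248

248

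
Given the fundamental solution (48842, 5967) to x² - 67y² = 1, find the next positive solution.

Solutions to x² - Dy² = 1 are generated by powers of (x₀ + y₀√D).
The next solution satisfies x₁ + y₁√67 = (x₀ + y₀√67)², giving:
x₁ = x₀² + 67y₀² = 48842² + 67·5967² = 2385540964 + 2385540963 = 4771081927
y₁ = 2x₀y₀ = 2·48842·5967 = 582880428

Verify: 4771081927² - 67·582880428² = 22763222754146033329 - 22763222754146033328 = 1 ✓

x = 4771081927, y = 582880428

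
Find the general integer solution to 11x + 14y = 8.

Step 1: Compute gcd(11, 14) = 1.
Since 1 divides 8, solutions exist.

Step 2: Find a particular solution using extended Euclidean algorithm.
We get x₀ = -40, y₀ = 32.
Check: 11*-40 + 14*32 = 8 = 8 ✓

Step 3: Write the general solution.
x = -40 + (14/1)t = -40 + 14t
y = 32 - (11/1)t = 32 - 11t
for any integer t.

x = -40 + 14t, y = 32 - 11t for integer t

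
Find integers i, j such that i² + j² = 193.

We need to find integers i, j > 0 such that i² + j² = 193.
Trying i = 7: j² = 193 - 7² = 193 - 49 = 144
j = 12
Check: 7² + 12² = 49 + 144 = 193 ✓

193 = 7² + 12²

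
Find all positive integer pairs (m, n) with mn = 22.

The positive divisors of 22 are: 1, 2, 11, 22.
Each divisor d gives the pair (d, 22/d):
(1, 22), (2, 11), (11, 2), (22, 1)

(1, 22), (2, 11), (11, 2), (22, 1)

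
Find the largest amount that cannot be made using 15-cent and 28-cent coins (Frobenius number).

For two coprime denominations a and b, the Frobenius number (largest value not representable as a non-negative combination) is ab - a - b.
Here gcd(15, 28) = 1, so they are coprime.
F(15, 28) = 15·28 - 15 - 28 = 420 - 43 = 377

377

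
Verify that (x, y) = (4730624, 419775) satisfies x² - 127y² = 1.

Compute x² = 4730624² = 22378803429376
Compute 127y² = 127·419775² = 127·176211050625 = 22378803429375
x² - 127y² = 22378803429376 - 22378803429375 = 1
Since this equals 1, (4730624, 419775) is a solution.

Yes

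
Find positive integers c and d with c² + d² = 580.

We need to find integers c, d > 0 such that c² + d² = 580.
Trying c = 2: d² = 580 - 2² = 580 - 4 = 576
d = 24
Check: 2² + 24² = 4 + 576 = 580 ✓

580 = 2² + 24²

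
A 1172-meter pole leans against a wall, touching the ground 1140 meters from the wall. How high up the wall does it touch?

The ladder, wall, and ground form a right triangle with hypotenuse 1172 and one leg 1140.
By the Pythagorean theorem: h² = 1172² - 1140² = 1373584 - 1299600 = 73984
h = √73984 = 272 meters

272 meters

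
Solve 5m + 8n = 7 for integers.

Step 1: Check solvability.
gcd(5, 8) = 1
Since 1 divides 7, solutions exist.

Step 2: Apply extended Euclidean algorithm to find gcd.
We find integers such that 5*x0 + 8*y0 = 1

Step 3: Scale the particular solution.
Multiply by 7/1 = 7:
m = -21, n = 14

Step 4: Verify.
5*(-21) + 8*(14) = 7 = 7 ✓

m = -21, n = 14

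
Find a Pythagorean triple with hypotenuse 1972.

We need a² + b² = 1972² = 3888784.
Trying: 620² + 1872² = 384400 + 3504384 = 3888784 ✓

(620, 1872, 1972)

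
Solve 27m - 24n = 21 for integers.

Step 1: Check solvability.
gcd(27, 24) = 3
Since 3 divides 21, solutions exist.

Step 2: Apply extended Euclidean algorithm to find gcd.
We find integers such that 27*x0 + 24*y0 = 3

Step 3: Scale the particular solution.
Multiply by 21/3 = 7:
m = 7, n = 7

Step 4: Verify.
27*(7) - 24*(7) = 21 = 21 ✓

m = 7, n = 7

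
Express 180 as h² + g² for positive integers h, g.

We need to find integers h, g > 0 such that h² + g² = 180.
Trying h = 6: g² = 180 - 6² = 180 - 36 = 144
g = 12
Check: 6² + 12² = 36 + 144 = 180 ✓

180 = 6² + 12²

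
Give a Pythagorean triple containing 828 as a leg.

We need the other leg and hypotenuse such that 828² + x² = c².
Take x = 205, c = 853: 828² + 205² = 685584 + 42025 = 727609 = 853² ✓
Triple: (205, 828, 853)

(205, 828, 853)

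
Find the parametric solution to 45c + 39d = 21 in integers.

Step 1: Compute gcd(45, 39) = 3.
Since 3 divides 21, solutions exist.

Step 2: Find a particular solution using extended Euclidean algorithm.
We get c₀ = -42, d₀ = 49.
Check: 45*-42 + 39*49 = 21 = 21 ✓

Step 3: Write the general solution.
c = -42 + (39/3)t = -42 + 13t
d = 49 - (45/3)t = 49 - 15t
for any integer t.

c = -42 + 13t, d = 49 - 15t for integer t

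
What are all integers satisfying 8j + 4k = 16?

Step 1: Compute gcd(8, 4) = 4.
Since 4 divides 16, solutions exist.

Step 2: Find a particular solution using extended Euclidean algorithm.
We get j₀ = 0, k₀ = 4.
Check: 8*0 + 4*4 = 16 = 16 ✓

Step 3: Write the general solution.
j = 0 + (4/4)t = 0 + 1t
k = 4 - (8/4)t = 4 - 2t
for any integer t.

j = 0 + 1t, k = 4 - 2t for integer t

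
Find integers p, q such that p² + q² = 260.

We need to find integers p, q > 0 such that p² + q² = 260.
Trying p = 2: q² = 260 - 2² = 260 - 4 = 256
q = 16
Check: 2² + 16² = 4 + 256 = 260 ✓

260 = 2² + 16²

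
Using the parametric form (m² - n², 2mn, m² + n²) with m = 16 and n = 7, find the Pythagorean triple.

a = m² - n² = 16² - 7² = 256 - 49 = 207
b = 2mn = 2·16·7 = 224
c = m² + n² = 256 + 49 = 305
Verify: 207² + 224² = 42849 + 50176 = 93025 = 305² ✓

(207, 224, 305)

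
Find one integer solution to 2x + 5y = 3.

Step 1: Check solvability.
gcd(2, 5) = 1
Since 1 divides 3, solutions exist.

Step 2: Apply extended Euclidean algorithm to find gcd.
We find integers such that 2*x0 + 5*y0 = 1

Step 3: Scale the particular solution.
Multiply by 3/1 = 3:
x = -6, y = 3

Step 4: Verify.
2*(-6) + 5*(3) = 3 = 3 ✓

x = -6, y = 3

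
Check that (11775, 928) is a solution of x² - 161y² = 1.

Compute x² = 11775² = 138650625
Compute 161y² = 161·928² = 161·861184 = 138650624
x² - 161y² = 138650625 - 138650624 = 1
Since this equals 1, (11775, 928) is a solution.

Yes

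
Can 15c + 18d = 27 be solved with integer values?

Step 1: Compute gcd(15, 18).
gcd(15, 18) = 3

Step 2: Check divisibility.
Does 3 divide 27? 27 = 3 x 9, so yes.

By the theorem on linear Diophantine equations, 15c + 18d = 27 has integer solutions if and only if gcd(15, 18) divides 27. Since 3 | 27, solutions exist.

Yes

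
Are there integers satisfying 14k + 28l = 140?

Step 1: Compute gcd(14, 28).
gcd(14, 28) = 14

Step 2: Check divisibility.
Does 14 divide 140? 140 = 14 x 10, so yes.

By the theorem on linear Diophantine equations, 14k + 28l = 140 has integer solutions if and only if gcd(14, 28) divides 140. Since 14 | 140, solutions exist.

Yes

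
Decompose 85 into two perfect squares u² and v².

We need to find integers u, v > 0 such that u² + v² = 85.
Trying u = 2: v² = 85 - 2² = 85 - 4 = 81
v = 9
Check: 2² + 9² = 4 + 81 = 85 ✓

85 = 2² + 9²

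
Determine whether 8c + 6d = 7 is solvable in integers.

Step 1: Compute gcd(8, 6).
gcd(8, 6) = 2

Step 2: Check divisibility.
Does 2 divide 7? 7 = 2 x 3 + 1, so no.

By the theorem on linear Diophantine equations, 8c + 6d = 7 has integer solutions if and only if gcd(8, 6) divides 7. Since 2 does not divide 7, no solutions exist.

No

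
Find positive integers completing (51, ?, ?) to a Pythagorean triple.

We need the other leg and hypotenuse such that 51² + x² = c².
Take x = 1300, c = 1301: 51² + 1300² = 2601 + 1690000 = 1692601 = 1301² ✓
Triple: (51, 1300, 1301)

(51, 1300, 1301)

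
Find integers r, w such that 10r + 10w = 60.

Step 1: Check solvability.
gcd(10, 10) = 10
Since 10 divides 60, solutions exist.

Step 2: Apply extended Euclidean algorithm to find gcd.
We find integers such that 10*x0 + 10*y0 = 10

Step 3: Scale the particular solution.
Multiply by 60/10 = 6:
r = 0, w = 6

Step 4: Verify.
10*(0) + 10*(6) = 60 = 60 ✓

r = 0, w = 6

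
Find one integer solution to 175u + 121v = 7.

Step 1: Check solvability.
gcd(175, 121) = 1
Since 1 divides 7, solutions exist.

Step 2: Apply extended Euclidean algorithm to find gcd.
We find integers such that 175*x0 + 121*y0 = 1

Step 3: Scale the particular solution.
Multiply by 7/1 = 7:
u = -392, v = 567

Step 4: Verify.
175*(-392) + 121*(567) = 7 = 7 ✓

u = -392, v = 567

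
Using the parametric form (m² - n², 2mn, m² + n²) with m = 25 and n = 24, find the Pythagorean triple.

a = m² - n² = 625 - 576 = 49
b = 2mn = 2·25·24 = 1200
c = m² + n² = 625 + 576 = 1201
Verify: 49² + 1200² = 2401 + 1440000 = 1442401 = 1201² ✓

(49, 1200, 1201)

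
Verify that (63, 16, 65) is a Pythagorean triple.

Compute a² + b²:
63² + 16² = 3969 + 256 = 4225
Compute c²:
65² = 4225
Since 4225 = 4225, it is a Pythagorean triple.

Yes, it is a Pythagorean triple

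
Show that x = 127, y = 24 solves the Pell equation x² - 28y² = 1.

Compute x² = 127² = 16129
Compute 28y² = 28·24² = 28·576 = 16128
x² - 28y² = 16129 - 16128 = 1
Since this equals 1, (127, 24) is a solution.

Yes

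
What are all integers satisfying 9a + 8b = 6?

Step 1: Compute gcd(9, 8) = 1.
Since 1 divides 6, solutions exist.

Step 2: Find a particular solution using extended Euclidean algorithm.
We get a₀ = 6, b₀ = -6.
Check: 9*6 + 8*-6 = 6 = 6 ✓

Step 3: Write the general solution.
a = 6 + (8/1)t = 6 + 8t
b = -6 - (9/1)t = -6 - 9t
for any integer t.

a = 6 + 8t, b = -6 - 9t for integer t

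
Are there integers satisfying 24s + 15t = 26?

Step 1: Compute gcd(24, 15).
gcd(24, 15) = 3

Step 2: Check divisibility.
Does 3 divide 26? 26 = 3 x 8 + 2, so no.

By the theorem on linear Diophantine equations, 24s + 15t = 26 has integer solutions if and only if gcd(24, 15) divides 26. Since 3 does not divide 26, no solutions exist.

No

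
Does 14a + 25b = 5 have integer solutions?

Step 1: Compute gcd(14, 25).
gcd(14, 25) = 1

Step 2: Check divisibility.
Does 1 divide 5? 5 = 1 x 5, so yes.

By the theorem on linear Diophantine equations, 14a + 25b = 5 has integer solutions if and only if gcd(14, 25) divides 5. Since 1 | 5, solutions exist.

Yes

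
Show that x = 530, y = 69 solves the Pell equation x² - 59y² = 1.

Compute x² = 530² = 280900
Compute 59y² = 59·69² = 59·4761 = 280899
x² - 59y² = 280900 - 280899 = 1
Since this equals 1, (530, 69) is a solution.

Yes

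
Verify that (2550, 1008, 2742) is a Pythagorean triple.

Compute a² + b²:
2550² + 1008² = 6502500 + 1016064 = 7518564
Compute c²:
2742² = 7518564
Since 7518564 = 7518564, it is a Pythagorean triple.

Yes, it is a Pythagorean triple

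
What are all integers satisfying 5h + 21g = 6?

Step 1: Compute gcd(5, 21) = 1.
Since 1 divides 6, solutions exist.

Step 2: Find a particular solution using extended Euclidean algorithm.
We get h₀ = -24, g₀ = 6.
Check: 5*-24 + 21*6 = 6 = 6 ✓

Step 3: Write the general solution.
h = -24 + (21/1)t = -24 + 21t
g = 6 - (5/1)t = 6 - 5t
for any integer t.

h = -24 + 21t, g = 6 - 5t for integer t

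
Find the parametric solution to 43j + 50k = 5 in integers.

Step 1: Compute gcd(43, 50) = 1.
Since 1 divides 5, solutions exist.

Step 2: Find a particular solution using extended Euclidean algorithm.
We get j₀ = 35, k₀ = -30.
Check: 43*35 + 50*-30 = 5 = 5 ✓

Step 3: Write the general solution.
j = 35 + (50/1)t = 35 + 50t
k = -30 - (43/1)t = -30 - 43t
for any integer t.

j = 35 + 50t, k = -30 - 43t for integer t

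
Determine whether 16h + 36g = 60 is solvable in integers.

Step 1: Compute gcd(16, 36).
gcd(16, 36) = 4

Step 2: Check divisibility.
Does 4 divide 60? 60 = 4 x 15, so yes.

By the theorem on linear Diophantine equations, 16h + 36g = 60 has integer solutions if and only if gcd(16, 36) divides 60. Since 4 | 60, solutions exist.

Yes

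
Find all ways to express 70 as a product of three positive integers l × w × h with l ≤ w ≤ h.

Iterate l from 1 to ⌊70^(1/3)⌋. For each l dividing 70, iterate w ≥ l with w dividing 70/l, and set h = 70/(l·w).
Triples found (5): (1×1×70), (1×2×35), (1×5×14), (1×7×10), (2×5×7)

(1×1×70), (1×2×35), (1×5×14), (1×7×10), (2×5×7)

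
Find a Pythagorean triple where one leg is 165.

We need the other leg and hypotenuse such that 165² + x² = c².
Take x = 52, c = 173: 165² + 52² = 27225 + 2704 = 29929 = 173² ✓
Triple: (165, 52, 173)

(165, 52, 173)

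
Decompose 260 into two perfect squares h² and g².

We need to find integers h, g > 0 such that h² + g² = 260.
Trying h = 2: g² = 260 - 2² = 260 - 4 = 256
g = 16
Check: 2² + 16² = 4 + 256 = 260 ✓

260 = 2² + 16²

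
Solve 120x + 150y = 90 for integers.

Step 1: Check solvability.
gcd(120, 150) = 30
Since 30 divides 90, solutions exist.

Step 2: Apply extended Euclidean algorithm to find gcd.
We find integers such that 120*x0 + 150*y0 = 30

Step 3: Scale the particular solution.
Multiply by 90/30 = 3:
x = -3, y = 3

Step 4: Verify.
120*(-3) + 150*(3) = 90 = 90 ✓

x = -3, y = 3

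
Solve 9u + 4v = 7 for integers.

Step 1: Check solvability.
gcd(9, 4) = 1
Since 1 divides 7, solutions exist.

Step 2: Apply extended Euclidean algorithm to find gcd.
We find integers such that 9*x0 + 4*y0 = 1

Step 3: Scale the particular solution.
Multiply by 7/1 = 7:
u = 7, v = -14

Step 4: Verify.
9*(7) + 4*(-14) = 7 = 7 ✓

u = 7, v = -14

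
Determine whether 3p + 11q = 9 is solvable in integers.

Step 1: Compute gcd(3, 11).
gcd(3, 11) = 1

Step 2: Check divisibility.
Does 1 divide 9? 9 = 1 x 9, so yes.

By the theorem on linear Diophantine equations, 3p + 11q = 9 has integer solutions if and only if gcd(3, 11) divides 9. Since 1 | 9, solutions exist.

Yes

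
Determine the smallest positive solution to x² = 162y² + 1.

We seek the smallest positive integers (x, y) with x² - 162y² = 1, i.e., x² = 162y² + 1.
Try successive y values:
y = 1: x² = 162·1² + 1 = 163, not a perfect square
y = 2: x² = 162·2² + 1 = 649, not a perfect square
y = 3: x² = 162·3² + 1 = 1459, not a perfect square
... continuing the search (or via continued fractions) ...
y = 1540: x² = 162·1540² + 1 = 384199201, x = 19601 ✓

Verify: 19601² - 162·1540² = 384199201 - 384199200 = 1 ✓

x = 19601, y = 1540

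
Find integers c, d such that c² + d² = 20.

We need to find integers c, d > 0 such that c² + d² = 20.
Trying c = 2: d² = 20 - 2² = 20 - 4 = 16
d = 4
Check: 2² + 4² = 4 + 16 = 20 ✓

20 = 2² + 4²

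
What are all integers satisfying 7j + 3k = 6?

Step 1: Compute gcd(7, 3) = 1.
Since 1 divides 6, solutions exist.

Step 2: Find a particular solution using extended Euclidean algorithm.
We get j₀ = 6, k₀ = -12.
Check: 7*6 + 3*-12 = 6 = 6 ✓

Step 3: Write the general solution.
j = 6 + (3/1)t = 6 + 3t
k = -12 - (7/1)t = -12 - 7t
for any integer t.

j = 6 + 3t, k = -12 - 7t for integer t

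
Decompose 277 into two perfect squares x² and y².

We need to find integers x, y > 0 such that x² + y² = 277.
Trying x = 9: y² = 277 - 9² = 277 - 81 = 196
y = 14
Check: 9² + 14² = 81 + 196 = 277 ✓

277 = 9² + 14²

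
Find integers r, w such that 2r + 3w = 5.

Step 1: Check solvability.
gcd(2, 3) = 1
Since 1 divides 5, solutions exist.

Step 2: Apply extended Euclidean algorithm to find gcd.
We find integers such that 2*x0 + 3*y0 = 1

Step 3: Scale the particular solution.
Multiply by 5/1 = 5:
r = -5, w = 5

Step 4: Verify.
2*(-5) + 3*(5) = 5 = 5 ✓

r = -5, w = 5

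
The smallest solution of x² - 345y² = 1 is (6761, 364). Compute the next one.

Solutions to x² - Dy² = 1 are generated by powers of (x₀ + y₀√D).
The next solution satisfies x₁ + y₁√345 = (x₀ + y₀√345)², giving:
x₁ = x₀² + 345y₀² = 6761² + 345·364² = 45711121 + 45711120 = 91422241
y₁ = 2x₀y₀ = 2·6761·364 = 4922008

Verify: 91422241² - 345·4922008² = 8358026149462081 - 8358026149462080 = 1 ✓

x = 91422241, y = 4922008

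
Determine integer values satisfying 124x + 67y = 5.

Step 1: Check solvability.
gcd(124, 67) = 1
Since 1 divides 5, solutions exist.

Step 2: Apply extended Euclidean algorithm to find gcd.
We find integers such that 124*x0 + 67*y0 = 1

Step 3: Scale the particular solution.
Multiply by 5/1 = 5:
x = 100, y = -185

Step 4: Verify.
124*(100) + 67*(-185) = 5 = 5 ✓

x = 100, y = -185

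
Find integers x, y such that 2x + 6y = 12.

Step 1: Check solvability.
gcd(2, 6) = 2
Since 2 divides 12, solutions exist.

Step 2: Apply extended Euclidean algorithm to find gcd.
We find integers such that 2*x0 + 6*y0 = 2

Step 3: Scale the particular solution.
Multiply by 12/2 = 6:
x = 6, y = 0

Step 4: Verify.
2*(6) + 6*(0) = 12 = 12 ✓

x = 6, y = 0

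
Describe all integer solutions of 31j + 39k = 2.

Step 1: Compute gcd(31, 39) = 1.
Since 1 divides 2, solutions exist.

Step 2: Find a particular solution using extended Euclidean algorithm.
We get j₀ = -10, k₀ = 8.
Check: 31*-10 + 39*8 = 2 = 2 ✓

Step 3: Write the general solution.
j = -10 + (39/1)t = -10 + 39t
k = 8 - (31/1)t = 8 - 31t
for any integer t.

j = -10 + 39t, k = 8 - 31t for integer t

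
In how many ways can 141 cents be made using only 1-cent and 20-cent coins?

We need non-negative integers (x, y) with 1x + 20y = 141.
For each x from 0 to 141, check if (141 - 1x) is a non-negative multiple of 20.
Solutions (x, y): (1,7), (21,6), (41,5), (61,4), ...
Count: 8

8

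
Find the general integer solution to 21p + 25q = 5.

Step 1: Compute gcd(21, 25) = 1.
Since 1 divides 5, solutions exist.

Step 2: Find a particular solution using extended Euclidean algorithm.
We get p₀ = 30, q₀ = -25.
Check: 21*30 + 25*-25 = 5 = 5 ✓

Step 3: Write the general solution.
p = 30 + (25/1)t = 30 + 25t
q = -25 - (21/1)t = -25 - 21t
for any integer t.

p = 30 + 25t, q = -25 - 21t for integer t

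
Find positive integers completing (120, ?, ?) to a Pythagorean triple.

We need the other leg and hypotenuse such that 120² + x² = c².
Take x = 209, c = 241: 120² + 209² = 14400 + 43681 = 58081 = 241² ✓
Triple: (209, 120, 241)

(209, 120, 241)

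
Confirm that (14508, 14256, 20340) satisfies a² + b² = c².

Compute a² + b² = 14508² + 14256² = 210482064 + 203233536 = 413715600
Compute c² = 20340² = 413715600
Since 413715600 = 413715600, confirmed.

Yes, it is a Pythagorean triple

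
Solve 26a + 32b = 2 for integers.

Step 1: Check solvability.
gcd(26, 32) = 2
Since 2 divides 2, solutions exist.

Step 2: Apply extended Euclidean algorithm to find gcd.
We find integers such that 26*x0 + 32*y0 = 2

Step 3: Scale the particular solution.
Multiply by 2/2 = 1:
a = 5, b = -4

Step 4: Verify.
26*(5) + 32*(-4) = 2 = 2 ✓

a = 5, b = -4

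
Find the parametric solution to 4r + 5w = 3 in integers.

Step 1: Compute gcd(4, 5) = 1.
Since 1 divides 3, solutions exist.

Step 2: Find a particular solution using extended Euclidean algorithm.
We get r₀ = -3, w₀ = 3.
Check: 4*-3 + 5*3 = 3 = 3 ✓

Step 3: Write the general solution.
r = -3 + (5/1)t = -3 + 5t
w = 3 - (4/1)t = 3 - 4t
for any integer t.

r = -3 + 5t, w = 3 - 4t for integer t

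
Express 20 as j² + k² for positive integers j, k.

We need to find integers j, k > 0 such that j² + k² = 20.
Trying j = 2: k² = 20 - 2² = 20 - 4 = 16
k = 4
Check: 2² + 4² = 4 + 16 = 20 ✓

20 = 2² + 4²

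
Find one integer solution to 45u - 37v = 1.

Step 1: Check solvability.
gcd(45, 37) = 1
Since 1 divides 1, solutions exist.

Step 2: Apply extended Euclidean algorithm to find gcd.
We find integers such that 45*x0 + 37*y0 = 1

Step 3: Scale the particular solution.
Multiply by 1/1 = 1:
u = 14, v = 17

Step 4: Verify.
45*(14) - 37*(17) = 1 = 1 ✓

u = 14, v = 17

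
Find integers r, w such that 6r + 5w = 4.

Step 1: Check solvability.
gcd(6, 5) = 1
Since 1 divides 4, solutions exist.

Step 2: Apply extended Euclidean algorithm to find gcd.
We find integers such that 6*x0 + 5*y0 = 1

Step 3: Scale the particular solution.
Multiply by 4/1 = 4:
r = 4, w = -4

Step 4: Verify.
6*(4) + 5*(-4) = 4 = 4 ✓

r = 4, w = -4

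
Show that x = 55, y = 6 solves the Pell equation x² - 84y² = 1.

Compute x² = 55² = 3025
Compute 84y² = 84·6² = 84·36 = 3024
x² - 84y² = 3025 - 3024 = 1
Since this equals 1, (55, 6) is a solution.

Yes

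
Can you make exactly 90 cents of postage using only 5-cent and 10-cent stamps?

We need non-negative x, y with 5x + 10y = 90.
gcd(5, 10) = 5 divides 90, so integer solutions exist.
Search for a non-negative one: x = 0 gives 10y = 90 - 0 = 90, so y = 9.
Check: 5·0 + 10·9 = 90 ✓

Yes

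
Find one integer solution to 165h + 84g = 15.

Step 1: Check solvability.
gcd(165, 84) = 3
Since 3 divides 15, solutions exist.

Step 2: Apply extended Euclidean algorithm to find gcd.
We find integers such that 165*x0 + 84*y0 = 3

Step 3: Scale the particular solution.
Multiply by 15/3 = 5:
h = -5, g = 10

Step 4: Verify.
165*(-5) + 84*(10) = 15 = 15 ✓

h = -5, g = 10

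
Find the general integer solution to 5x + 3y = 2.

Step 1: Compute gcd(5, 3) = 1.
Since 1 divides 2, solutions exist.

Step 2: Find a particular solution using extended Euclidean algorithm.
We get x₀ = -2, y₀ = 4.
Check: 5*-2 + 3*4 = 2 = 2 ✓

Step 3: Write the general solution.
x = -2 + (3/1)t = -2 + 3t
y = 4 - (5/1)t = 4 - 5t
for any integer t.

x = -2 + 3t, y = 4 - 5t for integer t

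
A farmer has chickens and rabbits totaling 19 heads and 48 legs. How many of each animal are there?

Let c = chickens, r = rabbits.
Heads: c + r = 19
Legs: 2c + 4r = 48
From the first equation, c = 19 - r. Substitute:
2(19 - r) + 4r = 48
38 + 2r = 48
r = (48 - 38)/2 = 5
c = 19 - 5 = 14

Chickens: 14, Rabbits: 5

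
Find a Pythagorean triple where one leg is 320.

We need the other leg and hypotenuse such that 320² + x² = c².
Take x = 72, c = 328: 320² + 72² = 102400 + 5184 = 107584 = 328² ✓
Triple: (72, 320, 328)

(72, 320, 328)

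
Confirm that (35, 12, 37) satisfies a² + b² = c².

Compute a² + b² = 35² + 12² = 1225 + 144 = 1369
Compute c² = 37² = 1369
Since 1369 = 1369, confirmed.

Yes, it is a Pythagorean triple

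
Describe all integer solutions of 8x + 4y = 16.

Step 1: Compute gcd(8, 4) = 4.
Since 4 divides 16, solutions exist.

Step 2: Find a particular solution using extended Euclidean algorithm.
We get x₀ = 0, y₀ = 4.
Check: 8*0 + 4*4 = 16 = 16 ✓

Step 3: Write the general solution.
x = 0 + (4/4)t = 0 + 1t
y = 4 - (8/4)t = 4 - 2t
for any integer t.

x = 0 + 1t, y = 4 - 2t for integer t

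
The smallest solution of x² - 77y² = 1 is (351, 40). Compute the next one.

Solutions to x² - Dy² = 1 are generated by powers of (x₀ + y₀√D).
The next solution satisfies x₁ + y₁√77 = (x₀ + y₀√77)², giving:
x₁ = x₀² + 77y₀² = 351² + 77·40² = 123201 + 123200 = 246401
y₁ = 2x₀y₀ = 2·351·40 = 28080

Verify: 246401² - 77·28080² = 60713452801 - 60713452800 = 1 ✓

x = 246401, y = 28080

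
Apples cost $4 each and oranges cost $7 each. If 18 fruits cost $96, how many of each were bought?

Let a = apples, o = oranges.
a + o = 18
4a + 7o = 96
Substitute o = 18 - a:
4a + 7(18 - a) = 96
(4 - 7)a = 96 - 126
-3a = -30
a = 10, o = 18 - 10 = 8

Apples: 10, Oranges: 8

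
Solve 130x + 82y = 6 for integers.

Step 1: Check solvability.
gcd(130, 82) = 2
Since 2 divides 6, solutions exist.

Step 2: Apply extended Euclidean algorithm to find gcd.
We find integers such that 130*x0 + 82*y0 = 2

Step 3: Scale the particular solution.
Multiply by 6/2 = 3:
x = 36, y = -57

Step 4: Verify.
130*(36) + 82*(-57) = 6 = 6 ✓

x = 36, y = -57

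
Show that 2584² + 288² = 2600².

Compute a² + b² = 2584² + 288² = 6677056 + 82944 = 6760000
Compute c² = 2600² = 6760000
Since 6760000 = 6760000, confirmed.

Yes, it is a Pythagorean triple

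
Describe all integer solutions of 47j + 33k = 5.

Step 1: Compute gcd(47, 33) = 1.
Since 1 divides 5, solutions exist.

Step 2: Find a particular solution using extended Euclidean algorithm.
We get j₀ = -35, k₀ = 50.
Check: 47*-35 + 33*50 = 5 = 5 ✓

Step 3: Write the general solution.
j = -35 + (33/1)t = -35 + 33t
k = 50 - (47/1)t = 50 - 47t
for any integer t.

j = -35 + 33t, k = 50 - 47t for integer t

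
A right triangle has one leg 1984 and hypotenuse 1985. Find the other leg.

a² = c² - b² = 3940225 - 3936256 = 3969
a = 63

63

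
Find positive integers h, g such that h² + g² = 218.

Search for h with 218 - h² a perfect square.
h = 7: 218 - 7² = 218 - 49 = 169 = 13² ✓
So h = 7, g = 13.

h = 7, g = 13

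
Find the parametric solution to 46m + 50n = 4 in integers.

Step 1: Compute gcd(46, 50) = 2.
Since 2 divides 4, solutions exist.

Step 2: Find a particular solution using extended Euclidean algorithm.
We get m₀ = 24, n₀ = -22.
Check: 46*24 + 50*-22 = 4 = 4 ✓

Step 3: Write the general solution.
m = 24 + (50/2)t = 24 + 25t
n = -22 - (46/2)t = -22 - 23t
for any integer t.

m = 24 + 25t, n = -22 - 23t for integer t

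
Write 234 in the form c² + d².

We need to find integers c, d > 0 such that c² + d² = 234.
Trying c = 3: d² = 234 - 3² = 234 - 9 = 225
d = 15
Check: 3² + 15² = 9 + 225 = 234 ✓

234 = 3² + 15²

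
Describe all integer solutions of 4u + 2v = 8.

Step 1: Compute gcd(4, 2) = 2.
Since 2 divides 8, solutions exist.

Step 2: Find a particular solution using extended Euclidean algorithm.
We get u₀ = 0, v₀ = 4.
Check: 4*0 + 2*4 = 8 = 8 ✓

Step 3: Write the general solution.
u = 0 + (2/2)t = 0 + 1t
v = 4 - (4/2)t = 4 - 2t
for any integer t.

u = 0 + 1t, v = 4 - 2t for integer t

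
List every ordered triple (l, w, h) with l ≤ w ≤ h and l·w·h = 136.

Iterate l from 1 to ⌊136^(1/3)⌋. For each l dividing 136, iterate w ≥ l with w dividing 136/l, and set h = 136/(l·w).
Triples found (6): (1×1×136), (1×2×68), (1×4×34), (1×8×17), (2×2×34), (2×4×17)

(1×1×136), (1×2×68), (1×4×34), (1×8×17), (2×2×34), (2×4×17)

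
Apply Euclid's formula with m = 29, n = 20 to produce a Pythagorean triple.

a = m² - n² = 29² - 20² = 841 - 400 = 441
b = 2mn = 2·29·20 = 1160
c = m² + n² = 841 + 400 = 1241
Verify: 441² + 1160² = 194481 + 1345600 = 1540081 = 1241² ✓

(441, 1160, 1241)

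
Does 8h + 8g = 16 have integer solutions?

Step 1: Compute gcd(8, 8).
gcd(8, 8) = 8

Step 2: Check divisibility.
Does 8 divide 16? 16 = 8 x 2, so yes.

By the theorem on linear Diophantine equations, 8h + 8g = 16 has integer solutions if and only if gcd(8, 8) divides 16. Since 8 | 16, solutions exist.

Yes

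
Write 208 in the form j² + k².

We need to find integers j, k > 0 such that j² + k² = 208.
Trying j = 8: k² = 208 - 8² = 208 - 64 = 144
k = 12
Check: 8² + 12² = 64 + 144 = 208 ✓

208 = 8² + 12²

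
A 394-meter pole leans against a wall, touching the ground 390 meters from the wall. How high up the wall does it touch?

The ladder, wall, and ground form a right triangle with hypotenuse 394 and one leg 390.
By the Pythagorean theorem: h² = 394² - 390² = 155236 - 152100 = 3136
h = √3136 = 56 meters

56 meters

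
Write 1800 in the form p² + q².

We need to find integers p, q > 0 such that p² + q² = 1800.
Trying p = 6: q² = 1800 - 6² = 1800 - 36 = 1764
q = 42
Check: 6² + 42² = 36 + 1764 = 1800 ✓

1800 = 6² + 42²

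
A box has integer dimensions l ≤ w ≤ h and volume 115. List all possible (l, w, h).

Iterate l from 1 to ⌊115^(1/3)⌋. For each l dividing 115, iterate w ≥ l with w dividing 115/l, and set h = 115/(l·w).
Triples found (2): (1×1×115), (1×5×23)

(1×1×115), (1×5×23)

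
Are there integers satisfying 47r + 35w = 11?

Step 1: Compute gcd(47, 35).
gcd(47, 35) = 1

Step 2: Check divisibility.
Does 1 divide 11? 11 = 1 x 11, so yes.

By the theorem on linear Diophantine equations, 47r + 35w = 11 has integer solutions if and only if gcd(47, 35) divides 11. Since 1 | 11, solutions exist.

Yes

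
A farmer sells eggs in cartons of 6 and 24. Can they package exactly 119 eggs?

We need non-negative a, b with 6a + 24b = 119.
gcd(6, 24) = 6, and 6 does not divide 119.
No integer solutions exist.

No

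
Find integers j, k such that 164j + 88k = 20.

Step 1: Check solvability.
gcd(164, 88) = 4
Since 4 divides 20, solutions exist.

Step 2: Apply extended Euclidean algorithm to find gcd.
We find integers such that 164*x0 + 88*y0 = 4

Step 3: Scale the particular solution.
Multiply by 20/4 = 5:
j = 35, k = -65

Step 4: Verify.
164*(35) + 88*(-65) = 20 = 20 ✓

j = 35, k = -65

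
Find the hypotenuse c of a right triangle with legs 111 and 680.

c² = a² + b² = 111² + 680² = 12321 + 462400 = 474721
c = sqrt(474721) = 689

689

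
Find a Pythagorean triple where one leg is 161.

We need the other leg and hypotenuse such that 161² + x² = c².
Take x = 240, c = 289: 161² + 240² = 25921 + 57600 = 83521 = 289² ✓
Triple: (161, 240, 289)

(161, 240, 289)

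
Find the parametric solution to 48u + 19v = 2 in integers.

Step 1: Compute gcd(48, 19) = 1.
Since 1 divides 2, solutions exist.

Step 2: Find a particular solution using extended Euclidean algorithm.
We get u₀ = 4, v₀ = -10.
Check: 48*4 + 19*-10 = 2 = 2 ✓

Step 3: Write the general solution.
u = 4 + (19/1)t = 4 + 19t
v = -10 - (48/1)t = -10 - 48t
for any integer t.

u = 4 + 19t, v = -10 - 48t for integer t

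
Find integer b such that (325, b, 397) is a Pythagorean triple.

b² = c² - a² = 397² - 325² = 157609 - 105625 = 51984
b = sqrt(51984) = 228

228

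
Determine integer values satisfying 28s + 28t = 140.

Step 1: Check solvability.
gcd(28, 28) = 28
Since 28 divides 140, solutions exist.

Step 2: Apply extended Euclidean algorithm to find gcd.
We find integers such that 28*x0 + 28*y0 = 28

Step 3: Scale the particular solution.
Multiply by 140/28 = 5:
s = 0, t = 5

Step 4: Verify.
28*(0) + 28*(5) = 140 = 140 ✓

s = 0, t = 5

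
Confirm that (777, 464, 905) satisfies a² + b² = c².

Compute a² + b² = 777² + 464² = 603729 + 215296 = 819025
Compute c² = 905² = 819025
Since 819025 = 819025, confirmed.

Yes, it is a Pythagorean triple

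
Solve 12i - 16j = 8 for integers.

Step 1: Check solvability.
gcd(12, 16) = 4
Since 4 divides 8, solutions exist.

Step 2: Apply extended Euclidean algorithm to find gcd.
We find integers such that 12*x0 + 16*y0 = 4

Step 3: Scale the particular solution.
Multiply by 8/4 = 2:
i = -2, j = -2

Step 4: Verify.
12*(-2) - 16*(-2) = 8 = 8 ✓

i = -2, j = -2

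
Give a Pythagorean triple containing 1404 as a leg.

We need the other leg and hypotenuse such that 1404² + x² = c².
Take x = 53, c = 1405: 1404² + 53² = 1971216 + 2809 = 1974025 = 1405² ✓
Triple: (53, 1404, 1405)

(53, 1404, 1405)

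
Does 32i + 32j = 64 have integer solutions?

Step 1: Compute gcd(32, 32).
gcd(32, 32) = 32

Step 2: Check divisibility.
Does 32 divide 64? 64 = 32 x 2, so yes.

By the theorem on linear Diophantine equations, 32i + 32j = 64 has integer solutions if and only if gcd(32, 32) divides 64. Since 32 | 64, solutions exist.

Yes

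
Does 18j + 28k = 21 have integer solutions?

Step 1: Compute gcd(18, 28).
gcd(18, 28) = 2

Step 2: Check divisibility.
Does 2 divide 21? 21 = 2 x 10 + 1, so no.

By the theorem on linear Diophantine equations, 18j + 28k = 21 has integer solutions if and only if gcd(18, 28) divides 21. Since 2 does not divide 21, no solutions exist.

No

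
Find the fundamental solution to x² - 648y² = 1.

We seek the smallest positive integers (x, y) with x² - 648y² = 1, i.e., x² = 648y² + 1.
Try successive y values:
y = 1: x² = 648·1² + 1 = 649, not a perfect square
y = 2: x² = 648·2² + 1 = 2593, not a perfect square
y = 3: x² = 648·3² + 1 = 5833, not a perfect square
... continuing the search (or via continued fractions) ...
y = 770: x² = 648·770² + 1 = 384199201, x = 19601 ✓

Verify: 19601² - 648·770² = 384199201 - 384199200 = 1 ✓

x = 19601, y = 770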